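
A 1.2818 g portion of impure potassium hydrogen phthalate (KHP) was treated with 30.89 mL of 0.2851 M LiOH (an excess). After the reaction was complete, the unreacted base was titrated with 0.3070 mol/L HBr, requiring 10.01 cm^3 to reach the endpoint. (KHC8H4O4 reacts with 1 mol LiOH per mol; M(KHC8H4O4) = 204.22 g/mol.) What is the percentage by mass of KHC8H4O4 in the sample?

Total n(LiOH) added = 0.2851 x 0.03089 = 0.008807 mol.
n(HBr) used = 0.3070 x 0.01001 = 0.003073 mol, which equals the excess n(LiOH).
So n(LiOH) consumed by the sample = 0.008807 - 0.003073 = 0.005734 mol.
n(KHC8H4O4) = 0.005734 / 1 = 0.005734 mol.
mass KHC8H4O4 = 0.005734 x 204.22 = 1.171 g, so %KHC8H4O4 = 1.171/1.2818 x 100 = 91.4%.

91.4%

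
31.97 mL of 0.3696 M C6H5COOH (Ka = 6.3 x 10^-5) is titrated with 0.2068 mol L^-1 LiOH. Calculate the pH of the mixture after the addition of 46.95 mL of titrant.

Initial n(C6H5COOH) = 0.3696 x 0.03197 = 0.01182 mol.
n(LiOH) added = 0.2068 x 0.04695 = 0.009709 mol, converting that many moles of C6H5COOH to C6H5COO-.
Remaining n(C6H5COOH) = 0.002107 mol; n(C6H5COO-) = 0.009709 mol.
By Henderson-Hasselbalch, pH = pKa + log([A^-]/[HA]) = 4.20 + log(0.009709/0.002107) = 4.20 + (+0.66) = 4.86.

4.86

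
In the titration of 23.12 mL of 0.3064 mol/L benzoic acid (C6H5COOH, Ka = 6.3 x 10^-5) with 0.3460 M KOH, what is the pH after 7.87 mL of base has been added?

4.00

Initial n(C6H5COOH) = 0.3064 x 0.02312 = 0.007084 mol.
n(KOH) added = 0.3460 x 0.007870 = 0.002723 mol, converting that many moles of C6H5COOH to C6H5COO-.
Remaining n(C6H5COOH) = 0.004361 mol; n(C6H5COO-) = 0.002723 mol.
By Henderson-Hasselbalch, pH = pKa + log([A^-]/[HA]) = 4.20 + log(0.002723/0.004361) = 4.20 + (-0.20) = 4.00.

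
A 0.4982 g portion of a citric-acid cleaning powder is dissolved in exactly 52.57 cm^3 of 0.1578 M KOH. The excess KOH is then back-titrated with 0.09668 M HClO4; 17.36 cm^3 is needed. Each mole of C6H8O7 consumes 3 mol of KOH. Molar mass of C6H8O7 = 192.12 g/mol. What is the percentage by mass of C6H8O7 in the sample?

85.1%

Total n(KOH) added = 0.1578 x 0.05257 = 0.008296 mol.
n(HClO4) used = 0.09668 x 0.01736 = 0.001678 mol, which equals the excess n(KOH).
So n(KOH) consumed by the sample = 0.008296 - 0.001678 = 0.006617 mol.
n(C6H8O7) = 0.006617 / 3 = 0.002206 mol.
mass C6H8O7 = 0.002206 x 192.12 = 0.4238 g, so %C6H8O7 = 0.4238/0.4982 x 100 = 85.1%.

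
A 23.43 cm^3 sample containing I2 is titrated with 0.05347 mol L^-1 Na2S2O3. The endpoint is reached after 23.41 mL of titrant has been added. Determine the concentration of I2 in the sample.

n(Na2S2O3) = 0.05347 x 0.02341 = 0.001252 mol.
From the balanced equation, 2 mol Na2S2O3 reacts with 1 mol I2, so n(I2) = 0.001252 x 1/2 = 0.0006259 mol.
[I2] = 0.0006259 / 0.02343 L = 0.0267 M.

0.0267 M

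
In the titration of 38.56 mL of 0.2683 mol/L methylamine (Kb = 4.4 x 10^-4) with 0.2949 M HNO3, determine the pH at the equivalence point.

5.75

n(CH3NH2) = 0.2683 x 0.03856 = 0.01035 mol; V(HNO3) at equivalence = 0.01035/0.2949 = 0.03508 L.
At equivalence the base is fully converted to CH3NH3+; total volume = 0.07364 L, so [CH3NH3+] = 0.01035/0.07364 = 0.1405 M.
Ka(CH3NH3+) = Kw/Kb = 1.0e-14 / 4.4 x 10^-4 = 2.27e-11.
[H^+] = sqrt(Ka x [CH3NH3+]) = sqrt(2.27e-11 x 0.1405) = 1.79e-6 M.
pH = -log(1.79e-6) = 5.75.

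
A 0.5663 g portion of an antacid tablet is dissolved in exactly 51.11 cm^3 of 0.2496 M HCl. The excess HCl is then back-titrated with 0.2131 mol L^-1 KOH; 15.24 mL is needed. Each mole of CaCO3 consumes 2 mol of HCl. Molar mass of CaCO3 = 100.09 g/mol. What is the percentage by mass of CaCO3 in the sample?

84.0%

Total n(HCl) added = 0.2496 x 0.05111 = 0.01276 mol.
n(KOH) used = 0.2131 x 0.01524 = 0.003248 mol, which equals the excess n(HCl).
So n(HCl) consumed by the sample = 0.01276 - 0.003248 = 0.009509 mol.
n(CaCO3) = 0.009509 / 2 = 0.004755 mol.
mass CaCO3 = 0.004755 x 100.09 = 0.4759 g, so %CaCO3 = 0.4759/0.5663 x 100 = 84.0%.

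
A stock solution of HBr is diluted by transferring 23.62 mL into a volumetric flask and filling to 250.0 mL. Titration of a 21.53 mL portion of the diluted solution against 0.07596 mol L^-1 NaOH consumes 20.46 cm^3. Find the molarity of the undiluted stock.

0.764 M

n(NaOH) = 0.07596 x 0.02046 = 0.001554 mol.
n(HBr) in the aliquot = 0.001554 mol.
[diluted HBr] = 0.001554 / 0.02153 = 0.07218 M.
Dilution factor = 250.0/23.62 = 10.58, so [stock] = 0.07218 x 10.58 = 0.764 M.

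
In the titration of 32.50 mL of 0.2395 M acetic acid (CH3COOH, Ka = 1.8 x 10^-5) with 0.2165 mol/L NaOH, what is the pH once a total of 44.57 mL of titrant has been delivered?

12.38

n(acid) = 0.2395 x 0.03250 = 0.007784 mol; n(NaOH) added = 0.2165 x 0.04457 = 0.009649 mol.
Base is in excess by 0.009649 - 0.007784 = 0.001866 mol in a total volume of 0.07707 L.
[OH^-] = 0.001866/0.07707 = 0.02421 M, so pOH = 1.62 and pH = 14.00 - 1.62 = 12.38.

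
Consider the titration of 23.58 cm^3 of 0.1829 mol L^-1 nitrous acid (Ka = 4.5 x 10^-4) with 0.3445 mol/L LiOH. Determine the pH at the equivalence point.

n(HNO2) = 0.1829 x 0.02358 = 0.004313 mol; V(LiOH) at equivalence = 0.004313/0.3445 = 0.01252 L.
At equivalence all the acid is converted to NO2-; total volume = 0.02358 + 0.01252 = 0.03610 L, so [NO2-] = 0.004313/0.03610 = 0.1195 M.
Kb = Kw/Ka = 1.0e-14 / 4.5 x 10^-4 = 2.22e-11.
[OH^-] = sqrt(Kb x [NO2-]) = sqrt(2.22e-11 x 0.1195) = 1.63e-6 M.
pOH = 5.79, so pH = 14.00 - 5.79 = 8.21.

8.21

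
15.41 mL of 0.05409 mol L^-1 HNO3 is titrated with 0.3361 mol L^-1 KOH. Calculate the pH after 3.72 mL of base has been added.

12.34

n(acid) = 0.05409 x 0.01541 = 0.0008335 mol; n(KOH) added = 0.3361 x 0.003720 = 0.001250 mol.
Base is in excess by 0.001250 - 0.0008335 = 0.0004168 mol in a total volume of 0.01913 L.
[OH^-] = 0.0004168/0.01913 = 0.02179 M, so pOH = 1.66 and pH = 14.00 - 1.66 = 12.34.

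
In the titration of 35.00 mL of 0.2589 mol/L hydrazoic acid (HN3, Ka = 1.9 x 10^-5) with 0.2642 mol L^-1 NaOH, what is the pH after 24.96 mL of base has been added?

5.15

Initial n(HN3) = 0.2589 x 0.03500 = 0.009062 mol.
n(NaOH) added = 0.2642 x 0.02496 = 0.006594 mol, converting that many moles of HN3 to N3-.
Remaining n(HN3) = 0.002467 mol; n(N3-) = 0.006594 mol.
By Henderson-Hasselbalch, pH = pKa + log([A^-]/[HA]) = 4.72 + log(0.006594/0.002467) = 4.72 + (+0.43) = 5.15.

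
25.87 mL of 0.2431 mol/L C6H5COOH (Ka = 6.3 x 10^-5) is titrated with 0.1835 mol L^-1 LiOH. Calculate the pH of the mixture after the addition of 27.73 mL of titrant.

4.83

Initial n(C6H5COOH) = 0.2431 x 0.02587 = 0.006289 mol.
n(LiOH) added = 0.1835 x 0.02773 = 0.005088 mol, converting that many moles of C6H5COOH to C6H5COO-.
Remaining n(C6H5COOH) = 0.001201 mol; n(C6H5COO-) = 0.005088 mol.
By Henderson-Hasselbalch, pH = pKa + log([A^-]/[HA]) = 4.20 + log(0.005088/0.001201) = 4.20 + (+0.63) = 4.83.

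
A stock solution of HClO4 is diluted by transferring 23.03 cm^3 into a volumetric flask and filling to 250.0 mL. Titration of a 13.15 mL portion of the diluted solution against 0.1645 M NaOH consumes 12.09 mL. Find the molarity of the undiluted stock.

1.64 M

n(NaOH) = 0.1645 x 0.01209 = 0.001989 mol.
n(HClO4) in the aliquot = 0.001989 mol.
[diluted HClO4] = 0.001989 / 0.01315 = 0.1512 M.
Dilution factor = 250.0/23.03 = 10.86, so [stock] = 0.1512 x 10.86 = 1.64 M.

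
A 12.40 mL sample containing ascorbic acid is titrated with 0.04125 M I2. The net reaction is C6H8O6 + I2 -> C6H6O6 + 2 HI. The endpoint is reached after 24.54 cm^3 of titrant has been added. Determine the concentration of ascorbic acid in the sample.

n(I2) = 0.04125 x 0.02454 = 0.001012 mol.
From the balanced equation, 1 mol I2 reacts with 1 mol ascorbic acid, so n(ascorbic acid) = 0.001012 x 1/1 = 0.001012 mol.
[ascorbic acid] = 0.001012 / 0.01240 L = 0.0816 M.

0.0816 M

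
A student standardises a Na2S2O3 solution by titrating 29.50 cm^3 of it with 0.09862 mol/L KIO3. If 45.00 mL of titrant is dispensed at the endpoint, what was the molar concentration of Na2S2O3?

n(KIO3) = 0.09862 x 0.04500 = 0.004438 mol.
From the balanced equation, 1 mol KIO3 reacts with 6 mol Na2S2O3, so n(Na2S2O3) = 0.004438 x 6/1 = 0.02663 mol.
[Na2S2O3] = 0.02663 / 0.02950 L = 0.903 M.

0.903 M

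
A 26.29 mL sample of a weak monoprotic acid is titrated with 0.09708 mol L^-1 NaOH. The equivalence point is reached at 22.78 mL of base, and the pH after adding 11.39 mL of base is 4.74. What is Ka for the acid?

11.39 mL is half of the equivalence volume, so this is the half-equivalence point where [HA] = [A^-].
At half-equivalence pH = pKa, so pKa = 4.74.
Ka = 10^(-4.74) = 1.8 x 10^-5.

1.8 x 10^-5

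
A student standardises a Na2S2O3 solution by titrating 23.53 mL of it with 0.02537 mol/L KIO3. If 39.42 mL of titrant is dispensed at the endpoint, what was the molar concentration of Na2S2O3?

n(KIO3) = 0.02537 x 0.03942 = 0.001000 mol.
From the balanced equation, 1 mol KIO3 reacts with 6 mol Na2S2O3, so n(Na2S2O3) = 0.001000 x 6/1 = 0.006001 mol.
[Na2S2O3] = 0.006001 / 0.02353 L = 0.255 M.

0.255 M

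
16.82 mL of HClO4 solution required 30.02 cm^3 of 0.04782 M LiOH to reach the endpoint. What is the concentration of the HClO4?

0.0853 M

n(LiOH) delivered = 0.04782 x 0.03002 = 0.001436 mol.
For a 1:1 reaction, n(HClO4) = 0.001436 mol.
[HClO4] = 0.001436 mol / 0.01682 L = 0.0853 M.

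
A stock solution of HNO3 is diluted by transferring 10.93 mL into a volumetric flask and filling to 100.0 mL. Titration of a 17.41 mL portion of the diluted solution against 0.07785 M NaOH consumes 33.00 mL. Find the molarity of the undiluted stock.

1.35 M

n(NaOH) = 0.07785 x 0.03300 = 0.002569 mol.
n(HNO3) in the aliquot = 0.002569 mol.
[diluted HNO3] = 0.002569 / 0.01741 = 0.1476 M.
Dilution factor = 100.0/10.93 = 9.149, so [stock] = 0.1476 x 9.149 = 1.35 M.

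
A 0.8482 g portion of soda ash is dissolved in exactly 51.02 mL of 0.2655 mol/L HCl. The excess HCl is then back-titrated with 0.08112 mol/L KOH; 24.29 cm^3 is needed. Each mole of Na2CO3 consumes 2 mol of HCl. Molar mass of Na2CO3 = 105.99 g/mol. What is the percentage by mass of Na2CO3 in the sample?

Total n(HCl) added = 0.2655 x 0.05102 = 0.01355 mol.
n(KOH) used = 0.08112 x 0.02429 = 0.001970 mol, which equals the excess n(HCl).
So n(HCl) consumed by the sample = 0.01355 - 0.001970 = 0.01158 mol.
n(Na2CO3) = 0.01158 / 2 = 0.005788 mol.
mass Na2CO3 = 0.005788 x 105.99 = 0.6134 g, so %Na2CO3 = 0.6134/0.8482 x 100 = 72.3%.

72.3%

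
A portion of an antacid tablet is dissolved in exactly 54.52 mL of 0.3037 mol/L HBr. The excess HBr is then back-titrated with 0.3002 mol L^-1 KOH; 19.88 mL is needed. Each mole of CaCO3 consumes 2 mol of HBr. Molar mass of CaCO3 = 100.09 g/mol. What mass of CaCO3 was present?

0.530 g

Total n(HBr) added = 0.3037 x 0.05452 = 0.01656 mol.
n(KOH) used = 0.3002 x 0.01988 = 0.005968 mol, which equals the excess n(HBr).
So n(HBr) consumed by the sample = 0.01656 - 0.005968 = 0.01059 mol.
n(CaCO3) = 0.01059 / 2 = 0.005295 mol.
mass = 0.005295 mol x 100.09 g/mol = 0.530 g.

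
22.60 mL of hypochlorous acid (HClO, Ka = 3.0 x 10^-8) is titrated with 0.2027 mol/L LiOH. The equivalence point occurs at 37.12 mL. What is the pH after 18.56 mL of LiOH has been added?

7.52

18.56 mL is exactly half the equivalence volume (37.12/2), i.e. the half-equivalence point.
There, n(HA) = n(A^-), so pH = pKa = -log(3.0 x 10^-8) = 7.52.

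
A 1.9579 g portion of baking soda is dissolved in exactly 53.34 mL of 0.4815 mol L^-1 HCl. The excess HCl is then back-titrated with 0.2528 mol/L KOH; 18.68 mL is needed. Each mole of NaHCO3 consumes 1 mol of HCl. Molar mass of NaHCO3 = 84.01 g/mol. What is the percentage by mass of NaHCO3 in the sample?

Total n(HCl) added = 0.4815 x 0.05334 = 0.02568 mol.
n(KOH) used = 0.2528 x 0.01868 = 0.004722 mol, which equals the excess n(HCl).
So n(HCl) consumed by the sample = 0.02568 - 0.004722 = 0.02096 mol.
n(NaHCO3) = 0.02096 / 1 = 0.02096 mol.
mass NaHCO3 = 0.02096 x 84.01 = 1.761 g, so %NaHCO3 = 1.761/1.9579 x 100 = 89.9%.

89.9%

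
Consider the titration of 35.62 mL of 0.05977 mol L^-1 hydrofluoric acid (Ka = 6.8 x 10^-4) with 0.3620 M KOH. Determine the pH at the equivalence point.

7.94

n(HF) = 0.05977 x 0.03562 = 0.002129 mol; V(KOH) at equivalence = 0.002129/0.3620 = 0.005881 L.
At equivalence all the acid is converted to F-; total volume = 0.03562 + 0.005881 = 0.04150 L, so [F-] = 0.002129/0.04150 = 0.05130 M.
Kb = Kw/Ka = 1.0e-14 / 6.8 x 10^-4 = 1.47e-11.
[OH^-] = sqrt(Kb x [F-]) = sqrt(1.47e-11 x 0.05130) = 8.69e-7 M.
pOH = 6.06, so pH = 14.00 - 6.06 = 7.94.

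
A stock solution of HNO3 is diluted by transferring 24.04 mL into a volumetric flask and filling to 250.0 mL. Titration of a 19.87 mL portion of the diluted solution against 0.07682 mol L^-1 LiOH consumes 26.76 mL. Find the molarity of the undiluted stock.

1.08 M

n(LiOH) = 0.07682 x 0.02676 = 0.002056 mol.
n(HNO3) in the aliquot = 0.002056 mol.
[diluted HNO3] = 0.002056 / 0.01987 = 0.1035 M.
Dilution factor = 250.0/24.04 = 10.40, so [stock] = 0.1035 x 10.40 = 1.08 M.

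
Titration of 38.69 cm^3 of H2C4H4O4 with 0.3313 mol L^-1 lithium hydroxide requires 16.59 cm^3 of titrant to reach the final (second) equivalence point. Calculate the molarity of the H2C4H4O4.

n(LiOH) = 0.3313 x 0.01659 = 0.005496 mol.
At the final (second) equivalence point, 2 mol OH^- react per mol H2C4H4O4, so n(H2C4H4O4) = 0.005496 / 2 = 0.002748 mol.
[H2C4H4O4] = 0.002748 / 0.03869 L = 0.0710 M.

0.0710 M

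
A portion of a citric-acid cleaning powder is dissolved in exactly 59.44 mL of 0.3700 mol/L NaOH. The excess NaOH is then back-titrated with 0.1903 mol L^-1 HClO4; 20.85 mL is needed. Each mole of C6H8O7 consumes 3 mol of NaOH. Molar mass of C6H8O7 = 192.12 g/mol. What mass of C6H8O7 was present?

Total n(NaOH) added = 0.3700 x 0.05944 = 0.02199 mol.
n(HClO4) used = 0.1903 x 0.02085 = 0.003968 mol, which equals the excess n(NaOH).
So n(NaOH) consumed by the sample = 0.02199 - 0.003968 = 0.01803 mol.
n(C6H8O7) = 0.01803 / 3 = 0.006008 mol.
mass = 0.006008 mol x 192.12 g/mol = 1.15 g.

1.15 g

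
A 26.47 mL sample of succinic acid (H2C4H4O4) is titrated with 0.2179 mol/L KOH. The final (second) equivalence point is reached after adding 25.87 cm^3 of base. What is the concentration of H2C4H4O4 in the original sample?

0.106 M

n(KOH) = 0.2179 x 0.02587 = 0.005637 mol.
At the final (second) equivalence point, 2 mol OH^- react per mol H2C4H4O4, so n(H2C4H4O4) = 0.005637 / 2 = 0.002819 mol.
[H2C4H4O4] = 0.002819 / 0.02647 L = 0.106 M.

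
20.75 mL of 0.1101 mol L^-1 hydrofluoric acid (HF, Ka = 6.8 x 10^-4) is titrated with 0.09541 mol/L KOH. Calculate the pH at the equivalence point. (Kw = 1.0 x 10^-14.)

7.94

n(HF) = 0.1101 x 0.02075 = 0.002285 mol; V(KOH) at equivalence = 0.002285/0.09541 = 0.02394 L.
At equivalence all the acid is converted to F-; total volume = 0.02075 + 0.02394 = 0.04469 L, so [F-] = 0.002285/0.04469 = 0.05111 M.
Kb = Kw/Ka = 1.0e-14 / 6.8 x 10^-4 = 1.47e-11.
[OH^-] = sqrt(Kb x [F-]) = sqrt(1.47e-11 x 0.05111) = 8.67e-7 M.
pOH = 6.06, so pH = 14.00 - 6.06 = 7.94.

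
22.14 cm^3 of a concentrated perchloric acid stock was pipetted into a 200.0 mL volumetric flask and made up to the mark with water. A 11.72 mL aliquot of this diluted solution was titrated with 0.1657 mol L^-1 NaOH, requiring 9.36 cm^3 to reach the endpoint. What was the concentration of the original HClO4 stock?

1.20 M

n(NaOH) = 0.1657 x 0.009360 = 0.001551 mol.
n(HClO4) in the aliquot = 0.001551 mol.
[diluted HClO4] = 0.001551 / 0.01172 = 0.1323 M.
Dilution factor = 200.0/22.14 = 9.033, so [stock] = 0.1323 x 9.033 = 1.20 M.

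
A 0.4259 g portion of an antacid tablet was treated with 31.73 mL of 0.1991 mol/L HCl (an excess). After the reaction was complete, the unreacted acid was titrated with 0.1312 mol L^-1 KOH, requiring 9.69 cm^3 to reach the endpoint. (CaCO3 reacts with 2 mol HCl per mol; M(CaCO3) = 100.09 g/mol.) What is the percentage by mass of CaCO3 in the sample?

59.3%

Total n(HCl) added = 0.1991 x 0.03173 = 0.006317 mol.
n(KOH) used = 0.1312 x 0.009690 = 0.001271 mol, which equals the excess n(HCl).
So n(HCl) consumed by the sample = 0.006317 - 0.001271 = 0.005046 mol.
n(CaCO3) = 0.005046 / 2 = 0.002523 mol.
mass CaCO3 = 0.002523 x 100.09 = 0.2525 g, so %CaCO3 = 0.2525/0.4259 x 100 = 59.3%.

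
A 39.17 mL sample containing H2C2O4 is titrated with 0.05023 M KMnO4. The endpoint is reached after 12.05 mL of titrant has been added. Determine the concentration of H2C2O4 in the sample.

n(KMnO4) = 0.05023 x 0.01205 = 0.0006053 mol.
From the balanced equation, 2 mol KMnO4 reacts with 5 mol H2C2O4, so n(H2C2O4) = 0.0006053 x 5/2 = 0.001513 mol.
[H2C2O4] = 0.001513 / 0.03917 L = 0.0386 M.

0.0386 M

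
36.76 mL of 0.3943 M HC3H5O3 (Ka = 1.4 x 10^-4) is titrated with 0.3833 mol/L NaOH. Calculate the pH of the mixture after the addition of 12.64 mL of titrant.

3.55

Initial n(HC3H5O3) = 0.3943 x 0.03676 = 0.01449 mol.
n(NaOH) added = 0.3833 x 0.01264 = 0.004845 mol, converting that many moles of HC3H5O3 to C3H5O3-.
Remaining n(HC3H5O3) = 0.009650 mol; n(C3H5O3-) = 0.004845 mol.
By Henderson-Hasselbalch, pH = pKa + log([A^-]/[HA]) = 3.85 + log(0.004845/0.009650) = 3.85 + (-0.30) = 3.55.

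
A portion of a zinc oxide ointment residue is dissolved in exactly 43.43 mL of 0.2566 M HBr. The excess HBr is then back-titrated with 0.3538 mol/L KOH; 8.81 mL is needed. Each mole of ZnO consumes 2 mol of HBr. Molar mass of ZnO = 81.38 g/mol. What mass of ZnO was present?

0.327 g

Total n(HBr) added = 0.2566 x 0.04343 = 0.01114 mol.
n(KOH) used = 0.3538 x 0.008810 = 0.003117 mol, which equals the excess n(HBr).
So n(HBr) consumed by the sample = 0.01114 - 0.003117 = 0.008027 mol.
n(ZnO) = 0.008027 / 2 = 0.004014 mol.
mass = 0.004014 mol x 81.38 g/mol = 0.327 g.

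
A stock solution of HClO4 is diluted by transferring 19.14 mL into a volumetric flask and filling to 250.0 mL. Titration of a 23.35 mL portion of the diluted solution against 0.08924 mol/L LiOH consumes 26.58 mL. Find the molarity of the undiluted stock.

n(LiOH) = 0.08924 x 0.02658 = 0.002372 mol.
n(HClO4) in the aliquot = 0.002372 mol.
[diluted HClO4] = 0.002372 / 0.02335 = 0.1016 M.
Dilution factor = 250.0/19.14 = 13.06, so [stock] = 0.1016 x 13.06 = 1.33 M.

1.33 M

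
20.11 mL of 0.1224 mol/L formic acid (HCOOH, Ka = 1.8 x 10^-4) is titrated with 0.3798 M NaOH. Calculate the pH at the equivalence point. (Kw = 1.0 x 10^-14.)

n(HCOOH) = 0.1224 x 0.02011 = 0.002461 mol; V(NaOH) at equivalence = 0.002461/0.3798 = 0.006481 L.
At equivalence all the acid is converted to HCOO-; total volume = 0.02011 + 0.006481 = 0.02659 L, so [HCOO-] = 0.002461/0.02659 = 0.09257 M.
Kb = Kw/Ka = 1.0e-14 / 1.8 x 10^-4 = 5.56e-11.
[OH^-] = sqrt(Kb x [HCOO-]) = sqrt(5.56e-11 x 0.09257) = 2.27e-6 M.
pOH = 5.64, so pH = 14.00 - 5.64 = 8.36.

8.36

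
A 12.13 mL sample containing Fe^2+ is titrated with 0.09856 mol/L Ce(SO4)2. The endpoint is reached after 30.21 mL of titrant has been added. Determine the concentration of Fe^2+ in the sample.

0.245 M

n(Ce(SO4)2) = 0.09856 x 0.03021 = 0.002977 mol.
From the balanced equation, 1 mol Ce(SO4)2 reacts with 1 mol Fe^2+, so n(Fe^2+) = 0.002977 x 1/1 = 0.002977 mol.
[Fe^2+] = 0.002977 / 0.01213 L = 0.245 M.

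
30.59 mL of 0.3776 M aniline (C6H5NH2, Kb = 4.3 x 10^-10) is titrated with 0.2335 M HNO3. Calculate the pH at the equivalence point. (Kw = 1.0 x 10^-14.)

2.74

n(C6H5NH2) = 0.3776 x 0.03059 = 0.01155 mol; V(HNO3) at equivalence = 0.01155/0.2335 = 0.04947 L.
At equivalence the base is fully converted to C6H5NH3+; total volume = 0.08006 L, so [C6H5NH3+] = 0.01155/0.08006 = 0.1443 M.
Ka(C6H5NH3+) = Kw/Kb = 1.0e-14 / 4.3 x 10^-10 = 2.33e-5.
[H^+] = sqrt(Ka x [C6H5NH3+]) = sqrt(2.33e-5 x 0.1443) = 0.00183 M.
pH = -log(0.00183) = 2.74.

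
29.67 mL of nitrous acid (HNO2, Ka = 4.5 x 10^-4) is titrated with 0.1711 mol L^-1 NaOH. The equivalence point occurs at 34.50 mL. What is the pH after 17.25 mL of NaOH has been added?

3.35

17.25 mL is exactly half the equivalence volume (34.50/2), i.e. the half-equivalence point.
There, n(HA) = n(A^-), so pH = pKa = -log(4.5 x 10^-4) = 3.35.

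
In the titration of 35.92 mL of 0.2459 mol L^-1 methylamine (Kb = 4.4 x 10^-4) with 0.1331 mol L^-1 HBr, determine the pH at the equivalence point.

n(CH3NH2) = 0.2459 x 0.03592 = 0.008833 mol; V(HBr) at equivalence = 0.008833/0.1331 = 0.06636 L.
At equivalence the base is fully converted to CH3NH3+; total volume = 0.1023 L, so [CH3NH3+] = 0.008833/0.1023 = 0.08636 M.
Ka(CH3NH3+) = Kw/Kb = 1.0e-14 / 4.4 x 10^-4 = 2.27e-11.
[H^+] = sqrt(Ka x [CH3NH3+]) = sqrt(2.27e-11 x 0.08636) = 1.40e-6 M.
pH = -log(1.40e-6) = 5.85.

5.85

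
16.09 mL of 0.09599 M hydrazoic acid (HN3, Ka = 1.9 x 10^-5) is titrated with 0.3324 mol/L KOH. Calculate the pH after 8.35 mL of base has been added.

12.70

n(acid) = 0.09599 x 0.01609 = 0.001544 mol; n(KOH) added = 0.3324 x 0.008350 = 0.002776 mol.
Base is in excess by 0.002776 - 0.001544 = 0.001231 mol in a total volume of 0.02444 L.
[OH^-] = 0.001231/0.02444 = 0.05037 M, so pOH = 1.30 and pH = 14.00 - 1.30 = 12.70.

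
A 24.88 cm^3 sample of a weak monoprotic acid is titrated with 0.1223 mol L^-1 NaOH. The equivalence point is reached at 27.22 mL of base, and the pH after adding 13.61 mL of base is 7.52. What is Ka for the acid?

3.0 x 10^-8

13.61 mL is half of the equivalence volume, so this is the half-equivalence point where [HA] = [A^-].
At half-equivalence pH = pKa, so pKa = 7.52.
Ka = 10^(-7.52) = 3.0 x 10^-8.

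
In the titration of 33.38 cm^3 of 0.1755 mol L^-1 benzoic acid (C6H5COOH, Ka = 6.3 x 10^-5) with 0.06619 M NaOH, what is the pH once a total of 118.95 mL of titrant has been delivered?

12.12

n(acid) = 0.1755 x 0.03338 = 0.005858 mol; n(NaOH) added = 0.06619 x 0.1190 = 0.007873 mol.
Base is in excess by 0.007873 - 0.005858 = 0.002015 mol in a total volume of 0.1523 L.
[OH^-] = 0.002015/0.1523 = 0.01323 M, so pOH = 1.88 and pH = 14.00 - 1.88 = 12.12.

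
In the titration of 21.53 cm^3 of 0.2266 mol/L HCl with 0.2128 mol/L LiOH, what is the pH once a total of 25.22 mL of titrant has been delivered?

n(acid) = 0.2266 x 0.02153 = 0.004879 mol; n(LiOH) added = 0.2128 x 0.02522 = 0.005367 mol.
Base is in excess by 0.005367 - 0.004879 = 0.0004881 mol in a total volume of 0.04675 L.
[OH^-] = 0.0004881/0.04675 = 0.01044 M, so pOH = 1.98 and pH = 14.00 - 1.98 = 12.02.

12.02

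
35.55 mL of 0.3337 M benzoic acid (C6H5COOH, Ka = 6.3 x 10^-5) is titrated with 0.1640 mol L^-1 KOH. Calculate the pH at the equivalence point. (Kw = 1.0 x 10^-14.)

8.62

n(C6H5COOH) = 0.3337 x 0.03555 = 0.01186 mol; V(KOH) at equivalence = 0.01186/0.1640 = 0.07234 L.
At equivalence all the acid is converted to C6H5COO-; total volume = 0.03555 + 0.07234 = 0.1079 L, so [C6H5COO-] = 0.01186/0.1079 = 0.1100 M.
Kb = Kw/Ka = 1.0e-14 / 6.3 x 10^-5 = 1.59e-10.
[OH^-] = sqrt(Kb x [C6H5COO-]) = sqrt(1.59e-10 x 0.1100) = 4.18e-6 M.
pOH = 5.38, so pH = 14.00 - 5.38 = 8.62.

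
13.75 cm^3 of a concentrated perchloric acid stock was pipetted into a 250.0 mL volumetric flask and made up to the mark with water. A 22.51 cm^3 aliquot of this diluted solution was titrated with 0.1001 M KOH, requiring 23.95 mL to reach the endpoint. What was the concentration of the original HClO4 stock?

1.94 M

n(KOH) = 0.1001 x 0.02395 = 0.002397 mol.
n(HClO4) in the aliquot = 0.002397 mol.
[diluted HClO4] = 0.002397 / 0.02251 = 0.1065 M.
Dilution factor = 250.0/13.75 = 18.18, so [stock] = 0.1065 x 18.18 = 1.94 M.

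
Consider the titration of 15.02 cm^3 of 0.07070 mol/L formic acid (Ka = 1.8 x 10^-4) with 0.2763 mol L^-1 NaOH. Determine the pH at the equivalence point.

8.25

n(HCOOH) = 0.07070 x 0.01502 = 0.001062 mol; V(NaOH) at equivalence = 0.001062/0.2763 = 0.003843 L.
At equivalence all the acid is converted to HCOO-; total volume = 0.01502 + 0.003843 = 0.01886 L, so [HCOO-] = 0.001062/0.01886 = 0.05630 M.
Kb = Kw/Ka = 1.0e-14 / 1.8 x 10^-4 = 5.56e-11.
[OH^-] = sqrt(Kb x [HCOO-]) = sqrt(5.56e-11 x 0.05630) = 1.77e-6 M.
pOH = 5.75, so pH = 14.00 - 5.75 = 8.25.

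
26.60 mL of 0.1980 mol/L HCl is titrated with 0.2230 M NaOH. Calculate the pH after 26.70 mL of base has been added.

12.11

n(acid) = 0.1980 x 0.02660 = 0.005267 mol; n(NaOH) added = 0.2230 x 0.02670 = 0.005954 mol.
Base is in excess by 0.005954 - 0.005267 = 0.0006873 mol in a total volume of 0.05330 L.
[OH^-] = 0.0006873/0.05330 = 0.01289 M, so pOH = 1.89 and pH = 14.00 - 1.89 = 12.11.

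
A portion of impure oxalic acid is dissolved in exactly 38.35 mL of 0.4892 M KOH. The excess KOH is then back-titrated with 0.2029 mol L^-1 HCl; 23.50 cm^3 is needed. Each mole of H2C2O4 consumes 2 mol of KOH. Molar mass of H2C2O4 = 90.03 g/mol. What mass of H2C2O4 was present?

Total n(KOH) added = 0.4892 x 0.03835 = 0.01876 mol.
n(HCl) used = 0.2029 x 0.02350 = 0.004768 mol, which equals the excess n(KOH).
So n(KOH) consumed by the sample = 0.01876 - 0.004768 = 0.01399 mol.
n(H2C2O4) = 0.01399 / 2 = 0.006996 mol.
mass = 0.006996 mol x 90.03 g/mol = 0.630 g.

0.630 g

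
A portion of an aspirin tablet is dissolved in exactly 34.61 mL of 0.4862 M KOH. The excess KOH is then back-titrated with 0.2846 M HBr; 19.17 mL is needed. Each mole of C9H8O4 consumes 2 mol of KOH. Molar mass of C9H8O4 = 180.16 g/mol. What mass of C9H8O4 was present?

Total n(KOH) added = 0.4862 x 0.03461 = 0.01683 mol.
n(HBr) used = 0.2846 x 0.01917 = 0.005456 mol, which equals the excess n(KOH).
So n(KOH) consumed by the sample = 0.01683 - 0.005456 = 0.01137 mol.
n(C9H8O4) = 0.01137 / 2 = 0.005686 mol.
mass = 0.005686 mol x 180.16 g/mol = 1.02 g.

1.02 g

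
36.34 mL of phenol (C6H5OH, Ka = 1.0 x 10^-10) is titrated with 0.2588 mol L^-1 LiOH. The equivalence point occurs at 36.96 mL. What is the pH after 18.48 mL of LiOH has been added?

10.00

18.48 mL is exactly half the equivalence volume (36.96/2), i.e. the half-equivalence point.
There, n(HA) = n(A^-), so pH = pKa = -log(1.0 x 10^-10) = 10.00.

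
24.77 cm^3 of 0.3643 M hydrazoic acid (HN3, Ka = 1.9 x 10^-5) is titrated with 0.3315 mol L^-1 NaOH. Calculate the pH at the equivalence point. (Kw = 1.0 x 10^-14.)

8.98

n(HN3) = 0.3643 x 0.02477 = 0.009024 mol; V(NaOH) at equivalence = 0.009024/0.3315 = 0.02722 L.
At equivalence all the acid is converted to N3-; total volume = 0.02477 + 0.02722 = 0.05199 L, so [N3-] = 0.009024/0.05199 = 0.1736 M.
Kb = Kw/Ka = 1.0e-14 / 1.9 x 10^-5 = 5.26e-10.
[OH^-] = sqrt(Kb x [N3-]) = sqrt(5.26e-10 x 0.1736) = 9.56e-6 M.
pOH = 5.02, so pH = 14.00 - 5.02 = 8.98.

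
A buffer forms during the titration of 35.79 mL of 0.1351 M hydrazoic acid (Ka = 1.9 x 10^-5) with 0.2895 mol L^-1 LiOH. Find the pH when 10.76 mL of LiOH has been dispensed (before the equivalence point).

Initial n(HN3) = 0.1351 x 0.03579 = 0.004835 mol.
n(LiOH) added = 0.2895 x 0.01076 = 0.003115 mol, converting that many moles of HN3 to N3-.
Remaining n(HN3) = 0.001720 mol; n(N3-) = 0.003115 mol.
By Henderson-Hasselbalch, pH = pKa + log([A^-]/[HA]) = 4.72 + log(0.003115/0.001720) = 4.72 + (+0.26) = 4.98.

4.98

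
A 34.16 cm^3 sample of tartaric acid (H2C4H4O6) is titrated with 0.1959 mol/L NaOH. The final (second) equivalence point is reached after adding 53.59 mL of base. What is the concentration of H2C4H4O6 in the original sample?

n(NaOH) = 0.1959 x 0.05359 = 0.01050 mol.
At the final (second) equivalence point, 2 mol OH^- react per mol H2C4H4O6, so n(H2C4H4O6) = 0.01050 / 2 = 0.005249 mol.
[H2C4H4O6] = 0.005249 / 0.03416 L = 0.154 M.

0.154 M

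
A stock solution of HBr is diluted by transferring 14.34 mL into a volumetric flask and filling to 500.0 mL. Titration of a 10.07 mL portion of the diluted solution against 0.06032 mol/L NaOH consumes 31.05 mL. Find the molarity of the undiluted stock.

n(NaOH) = 0.06032 x 0.03105 = 0.001873 mol.
n(HBr) in the aliquot = 0.001873 mol.
[diluted HBr] = 0.001873 / 0.01007 = 0.1860 M.
Dilution factor = 500.0/14.34 = 34.87, so [stock] = 0.1860 x 34.87 = 6.49 M.

6.49 M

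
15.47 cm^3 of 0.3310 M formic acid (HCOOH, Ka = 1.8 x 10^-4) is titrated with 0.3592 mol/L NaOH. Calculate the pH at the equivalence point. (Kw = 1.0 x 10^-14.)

n(HCOOH) = 0.3310 x 0.01547 = 0.005121 mol; V(NaOH) at equivalence = 0.005121/0.3592 = 0.01426 L.
At equivalence all the acid is converted to HCOO-; total volume = 0.01547 + 0.01426 = 0.02973 L, so [HCOO-] = 0.005121/0.02973 = 0.1723 M.
Kb = Kw/Ka = 1.0e-14 / 1.8 x 10^-4 = 5.56e-11.
[OH^-] = sqrt(Kb x [HCOO-]) = sqrt(5.56e-11 x 0.1723) = 3.09e-6 M.
pOH = 5.51, so pH = 14.00 - 5.51 = 8.49.

8.49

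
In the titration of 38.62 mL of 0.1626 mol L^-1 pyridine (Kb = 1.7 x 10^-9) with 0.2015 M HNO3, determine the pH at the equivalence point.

n(C5H5N) = 0.1626 x 0.03862 = 0.006280 mol; V(HNO3) at equivalence = 0.006280/0.2015 = 0.03116 L.
At equivalence the base is fully converted to C5H5NH+; total volume = 0.06978 L, so [C5H5NH+] = 0.006280/0.06978 = 0.08999 M.
Ka(C5H5NH+) = Kw/Kb = 1.0e-14 / 1.7 x 10^-9 = 5.88e-6.
[H^+] = sqrt(Ka x [C5H5NH+]) = sqrt(5.88e-6 x 0.08999) = 0.000728 M.
pH = -log(0.000728) = 3.14.

3.14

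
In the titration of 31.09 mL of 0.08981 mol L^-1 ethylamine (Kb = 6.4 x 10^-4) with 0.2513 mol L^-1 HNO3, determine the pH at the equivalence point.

n(C2H5NH2) = 0.08981 x 0.03109 = 0.002792 mol; V(HNO3) at equivalence = 0.002792/0.2513 = 0.01111 L.
At equivalence the base is fully converted to C2H5NH3+; total volume = 0.04220 L, so [C2H5NH3+] = 0.002792/0.04220 = 0.06616 M.
Ka(C2H5NH3+) = Kw/Kb = 1.0e-14 / 6.4 x 10^-4 = 1.56e-11.
[H^+] = sqrt(Ka x [C2H5NH3+]) = sqrt(1.56e-11 x 0.06616) = 1.02e-6 M.
pH = -log(1.02e-6) = 5.99.

5.99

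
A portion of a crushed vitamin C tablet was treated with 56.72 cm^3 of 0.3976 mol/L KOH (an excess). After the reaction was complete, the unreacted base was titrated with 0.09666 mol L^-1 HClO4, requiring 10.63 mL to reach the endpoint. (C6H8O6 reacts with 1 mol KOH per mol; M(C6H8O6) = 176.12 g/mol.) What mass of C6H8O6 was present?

3.79 g

Total n(KOH) added = 0.3976 x 0.05672 = 0.02255 mol.
n(HClO4) used = 0.09666 x 0.01063 = 0.001027 mol, which equals the excess n(KOH).
So n(KOH) consumed by the sample = 0.02255 - 0.001027 = 0.02152 mol.
n(C6H8O6) = 0.02152 / 1 = 0.02152 mol.
mass = 0.02152 mol x 176.12 g/mol = 3.79 g.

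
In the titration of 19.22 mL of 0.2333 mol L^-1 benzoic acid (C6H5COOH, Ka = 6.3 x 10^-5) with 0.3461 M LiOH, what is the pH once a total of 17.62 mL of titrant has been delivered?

12.64

n(acid) = 0.2333 x 0.01922 = 0.004484 mol; n(LiOH) added = 0.3461 x 0.01762 = 0.006098 mol.
Base is in excess by 0.006098 - 0.004484 = 0.001614 mol in a total volume of 0.03684 L.
[OH^-] = 0.001614/0.03684 = 0.04382 M, so pOH = 1.36 and pH = 14.00 - 1.36 = 12.64.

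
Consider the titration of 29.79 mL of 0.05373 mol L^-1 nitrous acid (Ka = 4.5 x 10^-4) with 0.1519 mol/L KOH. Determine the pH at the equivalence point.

n(HNO2) = 0.05373 x 0.02979 = 0.001601 mol; V(KOH) at equivalence = 0.001601/0.1519 = 0.01054 L.
At equivalence all the acid is converted to NO2-; total volume = 0.02979 + 0.01054 = 0.04033 L, so [NO2-] = 0.001601/0.04033 = 0.03969 M.
Kb = Kw/Ka = 1.0e-14 / 4.5 x 10^-4 = 2.22e-11.
[OH^-] = sqrt(Kb x [NO2-]) = sqrt(2.22e-11 x 0.03969) = 9.39e-7 M.
pOH = 6.03, so pH = 14.00 - 6.03 = 7.97.

7.97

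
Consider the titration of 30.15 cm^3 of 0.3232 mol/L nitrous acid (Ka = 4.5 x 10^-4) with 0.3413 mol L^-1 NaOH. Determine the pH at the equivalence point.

8.28

n(HNO2) = 0.3232 x 0.03015 = 0.009744 mol; V(NaOH) at equivalence = 0.009744/0.3413 = 0.02855 L.
At equivalence all the acid is converted to NO2-; total volume = 0.03015 + 0.02855 = 0.05870 L, so [NO2-] = 0.009744/0.05870 = 0.1660 M.
Kb = Kw/Ka = 1.0e-14 / 4.5 x 10^-4 = 2.22e-11.
[OH^-] = sqrt(Kb x [NO2-]) = sqrt(2.22e-11 x 0.1660) = 1.92e-6 M.
pOH = 5.72, so pH = 14.00 - 5.72 = 8.28.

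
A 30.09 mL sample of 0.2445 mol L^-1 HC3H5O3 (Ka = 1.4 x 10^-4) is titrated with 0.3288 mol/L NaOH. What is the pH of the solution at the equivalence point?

n(HC3H5O3) = 0.2445 x 0.03009 = 0.007357 mol; V(NaOH) at equivalence = 0.007357/0.3288 = 0.02238 L.
At equivalence all the acid is converted to C3H5O3-; total volume = 0.03009 + 0.02238 = 0.05247 L, so [C3H5O3-] = 0.007357/0.05247 = 0.1402 M.
Kb = Kw/Ka = 1.0e-14 / 1.4 x 10^-4 = 7.14e-11.
[OH^-] = sqrt(Kb x [C3H5O3-]) = sqrt(7.14e-11 x 0.1402) = 3.16e-6 M.
pOH = 5.50, so pH = 14.00 - 5.50 = 8.50.

8.50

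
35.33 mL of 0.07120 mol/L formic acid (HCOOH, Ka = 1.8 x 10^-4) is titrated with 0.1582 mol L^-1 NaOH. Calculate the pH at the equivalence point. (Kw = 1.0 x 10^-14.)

n(HCOOH) = 0.07120 x 0.03533 = 0.002515 mol; V(NaOH) at equivalence = 0.002515/0.1582 = 0.01590 L.
At equivalence all the acid is converted to HCOO-; total volume = 0.03533 + 0.01590 = 0.05123 L, so [HCOO-] = 0.002515/0.05123 = 0.04910 M.
Kb = Kw/Ka = 1.0e-14 / 1.8 x 10^-4 = 5.56e-11.
[OH^-] = sqrt(Kb x [HCOO-]) = sqrt(5.56e-11 x 0.04910) = 1.65e-6 M.
pOH = 5.78, so pH = 14.00 - 5.78 = 8.22.

8.22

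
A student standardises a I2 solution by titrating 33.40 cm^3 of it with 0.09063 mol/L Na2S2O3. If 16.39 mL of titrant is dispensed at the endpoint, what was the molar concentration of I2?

0.0222 M

n(Na2S2O3) = 0.09063 x 0.01639 = 0.001485 mol.
From the balanced equation, 2 mol Na2S2O3 reacts with 1 mol I2, so n(I2) = 0.001485 x 1/2 = 0.0007427 mol.
[I2] = 0.0007427 / 0.03340 L = 0.0222 M.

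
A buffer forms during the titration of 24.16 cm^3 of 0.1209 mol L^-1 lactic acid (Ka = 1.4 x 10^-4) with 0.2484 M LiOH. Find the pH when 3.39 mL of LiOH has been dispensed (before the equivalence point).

3.46

Initial n(HC3H5O3) = 0.1209 x 0.02416 = 0.002921 mol.
n(LiOH) added = 0.2484 x 0.003390 = 0.0008421 mol, converting that many moles of HC3H5O3 to C3H5O3-.
Remaining n(HC3H5O3) = 0.002079 mol; n(C3H5O3-) = 0.0008421 mol.
By Henderson-Hasselbalch, pH = pKa + log([A^-]/[HA]) = 3.85 + log(0.0008421/0.002079) = 3.85 + (-0.39) = 3.46.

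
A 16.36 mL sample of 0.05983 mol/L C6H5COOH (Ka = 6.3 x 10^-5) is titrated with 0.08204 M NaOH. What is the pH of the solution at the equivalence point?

n(C6H5COOH) = 0.05983 x 0.01636 = 0.0009788 mol; V(NaOH) at equivalence = 0.0009788/0.08204 = 0.01193 L.
At equivalence all the acid is converted to C6H5COO-; total volume = 0.01636 + 0.01193 = 0.02829 L, so [C6H5COO-] = 0.0009788/0.02829 = 0.03460 M.
Kb = Kw/Ka = 1.0e-14 / 6.3 x 10^-5 = 1.59e-10.
[OH^-] = sqrt(Kb x [C6H5COO-]) = sqrt(1.59e-10 x 0.03460) = 2.34e-6 M.
pOH = 5.63, so pH = 14.00 - 5.63 = 8.37.

8.37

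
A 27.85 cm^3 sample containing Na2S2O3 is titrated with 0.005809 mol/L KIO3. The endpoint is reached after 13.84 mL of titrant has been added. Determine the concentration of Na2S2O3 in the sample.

0.0173 M

n(KIO3) = 0.005809 x 0.01384 = 8.040e-5 mol.
From the balanced equation, 1 mol KIO3 reacts with 6 mol Na2S2O3, so n(Na2S2O3) = 8.040e-5 x 6/1 = 0.0004824 mol.
[Na2S2O3] = 0.0004824 / 0.02785 L = 0.0173 M.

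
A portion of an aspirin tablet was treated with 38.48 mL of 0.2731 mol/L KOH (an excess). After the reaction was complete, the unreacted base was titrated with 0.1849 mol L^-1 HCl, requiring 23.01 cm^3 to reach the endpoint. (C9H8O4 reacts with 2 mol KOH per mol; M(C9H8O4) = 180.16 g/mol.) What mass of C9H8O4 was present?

0.563 g

Total n(KOH) added = 0.2731 x 0.03848 = 0.01051 mol.
n(HCl) used = 0.1849 x 0.02301 = 0.004255 mol, which equals the excess n(KOH).
So n(KOH) consumed by the sample = 0.01051 - 0.004255 = 0.006254 mol.
n(C9H8O4) = 0.006254 / 2 = 0.003127 mol.
mass = 0.003127 mol x 180.16 g/mol = 0.563 g.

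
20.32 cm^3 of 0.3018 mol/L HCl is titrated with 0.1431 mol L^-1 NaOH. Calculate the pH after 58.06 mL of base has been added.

n(acid) = 0.3018 x 0.02032 = 0.006133 mol; n(NaOH) added = 0.1431 x 0.05806 = 0.008308 mol.
Base is in excess by 0.008308 - 0.006133 = 0.002176 mol in a total volume of 0.07838 L.
[OH^-] = 0.002176/0.07838 = 0.02776 M, so pOH = 1.56 and pH = 14.00 - 1.56 = 12.44.

12.44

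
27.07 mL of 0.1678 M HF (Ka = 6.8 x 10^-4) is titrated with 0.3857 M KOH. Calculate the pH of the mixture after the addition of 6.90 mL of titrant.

3.32

Initial n(HF) = 0.1678 x 0.02707 = 0.004542 mol.
n(KOH) added = 0.3857 x 0.006900 = 0.002661 mol, converting that many moles of HF to F-.
Remaining n(HF) = 0.001881 mol; n(F-) = 0.002661 mol.
By Henderson-Hasselbalch, pH = pKa + log([A^-]/[HA]) = 3.17 + log(0.002661/0.001881) = 3.17 + (+0.15) = 3.32.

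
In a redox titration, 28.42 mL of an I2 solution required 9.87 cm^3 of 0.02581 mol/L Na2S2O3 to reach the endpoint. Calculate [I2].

0.00448 M

n(Na2S2O3) = 0.02581 x 0.009870 = 0.0002547 mol.
From the balanced equation, 2 mol Na2S2O3 reacts with 1 mol I2, so n(I2) = 0.0002547 x 1/2 = 0.0001274 mol.
[I2] = 0.0001274 / 0.02842 L = 0.00448 M.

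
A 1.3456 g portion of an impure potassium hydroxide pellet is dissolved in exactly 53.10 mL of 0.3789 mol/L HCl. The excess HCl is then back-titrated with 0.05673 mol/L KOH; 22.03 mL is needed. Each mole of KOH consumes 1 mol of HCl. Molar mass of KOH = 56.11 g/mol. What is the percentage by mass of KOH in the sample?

78.7%

Total n(HCl) added = 0.3789 x 0.05310 = 0.02012 mol.
n(KOH) used = 0.05673 x 0.02203 = 0.001250 mol, which equals the excess n(HCl).
So n(HCl) consumed by the sample = 0.02012 - 0.001250 = 0.01887 mol.
n(KOH) = 0.01887 / 1 = 0.01887 mol.
mass KOH = 0.01887 x 56.11 = 1.059 g, so %KOH = 1.059/1.3456 x 100 = 78.7%.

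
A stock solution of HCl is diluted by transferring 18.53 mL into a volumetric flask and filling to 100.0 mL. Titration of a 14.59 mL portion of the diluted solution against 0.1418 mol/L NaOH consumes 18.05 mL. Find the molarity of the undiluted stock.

0.947 M

n(NaOH) = 0.1418 x 0.01805 = 0.002559 mol.
n(HCl) in the aliquot = 0.002559 mol.
[diluted HCl] = 0.002559 / 0.01459 = 0.1754 M.
Dilution factor = 100.0/18.53 = 5.397, so [stock] = 0.1754 x 5.397 = 0.947 M.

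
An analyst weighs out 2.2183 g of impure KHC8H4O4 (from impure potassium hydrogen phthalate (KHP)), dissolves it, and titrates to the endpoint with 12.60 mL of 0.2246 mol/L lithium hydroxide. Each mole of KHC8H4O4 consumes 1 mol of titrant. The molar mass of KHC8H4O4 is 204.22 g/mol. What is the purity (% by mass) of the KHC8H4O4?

26.1%

n(LiOH) = 0.2246 x 0.01260 = 0.002830 mol.
n(KHC8H4O4) = 0.002830 / 1 = 0.002830 mol.
mass of KHC8H4O4 = 0.002830 x 204.22 = 0.5779 g.
% purity = 0.5779 / 2.2183 x 100 = 26.1%.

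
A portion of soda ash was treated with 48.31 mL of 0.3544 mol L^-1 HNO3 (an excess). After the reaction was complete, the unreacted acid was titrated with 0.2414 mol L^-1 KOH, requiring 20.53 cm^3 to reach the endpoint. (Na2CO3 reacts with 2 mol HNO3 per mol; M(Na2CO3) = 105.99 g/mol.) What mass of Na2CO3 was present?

Total n(HNO3) added = 0.3544 x 0.04831 = 0.01712 mol.
n(KOH) used = 0.2414 x 0.02053 = 0.004956 mol, which equals the excess n(HNO3).
So n(HNO3) consumed by the sample = 0.01712 - 0.004956 = 0.01217 mol.
n(Na2CO3) = 0.01217 / 2 = 0.006083 mol.
mass = 0.006083 mol x 105.99 g/mol = 0.645 g.

0.645 g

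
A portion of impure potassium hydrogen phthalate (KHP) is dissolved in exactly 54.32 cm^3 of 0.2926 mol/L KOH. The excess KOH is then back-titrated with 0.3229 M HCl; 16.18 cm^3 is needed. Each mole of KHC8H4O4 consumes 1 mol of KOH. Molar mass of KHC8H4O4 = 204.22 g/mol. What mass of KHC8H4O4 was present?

Total n(KOH) added = 0.2926 x 0.05432 = 0.01589 mol.
n(HCl) used = 0.3229 x 0.01618 = 0.005225 mol, which equals the excess n(KOH).
So n(KOH) consumed by the sample = 0.01589 - 0.005225 = 0.01067 mol.
n(KHC8H4O4) = 0.01067 / 1 = 0.01067 mol.
mass = 0.01067 mol x 204.22 g/mol = 2.18 g.

2.18 g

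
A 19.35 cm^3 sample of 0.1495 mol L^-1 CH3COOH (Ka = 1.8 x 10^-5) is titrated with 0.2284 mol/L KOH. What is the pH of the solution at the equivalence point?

8.85

n(CH3COOH) = 0.1495 x 0.01935 = 0.002893 mol; V(KOH) at equivalence = 0.002893/0.2284 = 0.01267 L.
At equivalence all the acid is converted to CH3COO-; total volume = 0.01935 + 0.01267 = 0.03202 L, so [CH3COO-] = 0.002893/0.03202 = 0.09036 M.
Kb = Kw/Ka = 1.0e-14 / 1.8 x 10^-5 = 5.56e-10.
[OH^-] = sqrt(Kb x [CH3COO-]) = sqrt(5.56e-10 x 0.09036) = 7.09e-6 M.
pOH = 5.15, so pH = 14.00 - 5.15 = 8.85.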